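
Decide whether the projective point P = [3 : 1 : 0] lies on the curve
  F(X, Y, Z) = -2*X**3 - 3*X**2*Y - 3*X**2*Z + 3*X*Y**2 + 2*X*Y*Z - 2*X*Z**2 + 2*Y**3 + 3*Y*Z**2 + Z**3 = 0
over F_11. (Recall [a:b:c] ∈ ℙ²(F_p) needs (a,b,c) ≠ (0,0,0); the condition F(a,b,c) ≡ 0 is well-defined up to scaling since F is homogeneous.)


F(3,1,0) ≡ 7 (mod 11); P is NOT on the curve.

Evaluate F(3, 1, 0) term-by-term (mod 11).
  -2*X**3 ↦ -2·27·1·1 = -54
  -3*X**2*Y ↦ -3·9·1·1 = -27
  -3*X**2*Z ↦ -3·9·1·0 = 0
  3*X*Y**2 ↦ 3·3·1·1 = 9
  2*X*Y*Z ↦ 2·3·1·0 = 0
  -2*X*Z**2 ↦ -2·3·1·0 = 0
  2*Y**3 ↦ 2·1·1·1 = 2
  3*Y*Z**2 ↦ 3·1·1·0 = 0
  Z**3 ↦ 1·1·1·0 = 0
Sum: F(3, 1, 0) = (-54) + (-27) + (0) + (9) + (0) + (0) + (2) + (0) + (0) = -70.
Reducing mod 11: -70 ≡ 7 (mod 11).
Since F(a, b, c) ≡ 7 ≠ 0 (mod 11), P does NOT lie on the curve.


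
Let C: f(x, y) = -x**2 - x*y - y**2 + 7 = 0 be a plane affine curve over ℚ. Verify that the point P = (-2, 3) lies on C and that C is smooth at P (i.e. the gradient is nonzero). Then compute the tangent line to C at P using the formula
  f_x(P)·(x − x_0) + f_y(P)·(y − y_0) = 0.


Tangent line at P: x - 4*y + 14 = 0.

Step 1: f(-2, 3) = 0, so P lies on C.
Step 2: partial derivatives
  f_x(x, y) = -2*x - y, f_y(x, y) = -x - 2*y.
  f_x(P) = 1, f_y(P) = -4 (gradient nonzero, so P is smooth).
Step 3: tangent line at P: 1·(x − -2) + -4·(y − 3) = 0.
Expanding: x - 4*y + 14 = 0.


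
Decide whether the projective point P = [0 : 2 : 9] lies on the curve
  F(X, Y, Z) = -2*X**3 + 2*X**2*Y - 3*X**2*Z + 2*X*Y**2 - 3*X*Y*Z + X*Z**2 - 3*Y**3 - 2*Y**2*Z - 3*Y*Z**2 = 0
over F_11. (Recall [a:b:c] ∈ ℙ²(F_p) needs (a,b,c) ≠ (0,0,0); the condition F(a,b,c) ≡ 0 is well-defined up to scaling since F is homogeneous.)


F(0,2,9) ≡ 1 (mod 11); P is NOT on the curve.

Evaluate F(0, 2, 9) term-by-term (mod 11).
  -2*X**3 ↦ -2·0·1·1 = 0
  2*X**2*Y ↦ 2·0·2·1 = 0
  -3*X**2*Z ↦ -3·0·1·9 = 0
  2*X*Y**2 ↦ 2·0·4·1 = 0
  -3*X*Y*Z ↦ -3·0·2·9 = 0
  X*Z**2 ↦ 1·0·1·81 = 0
  -3*Y**3 ↦ -3·1·8·1 = -24
  -2*Y**2*Z ↦ -2·1·4·9 = -72
  -3*Y*Z**2 ↦ -3·1·2·81 = -486
Sum: F(0, 2, 9) = (0) + (0) + (0) + (0) + (0) + (0) + (-24) + (-72) + (-486) = -582.
Reducing mod 11: -582 ≡ 1 (mod 11).
Since F(a, b, c) ≡ 1 ≠ 0 (mod 11), P does NOT lie on the curve.


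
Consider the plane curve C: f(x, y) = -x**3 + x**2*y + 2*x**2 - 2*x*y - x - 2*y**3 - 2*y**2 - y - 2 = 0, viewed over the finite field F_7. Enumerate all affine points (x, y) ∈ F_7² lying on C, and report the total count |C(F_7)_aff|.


Affine F_7-points: {(0, 1), (0, 2), (0, 3), (1, 6), (2, 4), (3, 0), (4, 1), (5, 3), (6, 1), (6, 6)}; count = 10.

For each of the 49 pairs (x, y) ∈ F_7², evaluate f(x, y) mod 7. Record the zeros.
  x = 0: [0↦5, 1↦0, 2↦0, 3↦0, 4↦2, 5↦1, 6↦6]  zeros at y ∈ {1, 2, 3}
  x = 1: [0↦5, 1↦6, 2↦5, 3↦4, 4↦5, 5↦3, 6↦0]  zeros at y ∈ {6}
  x = 2: [0↦3, 1↦5, 2↦5, 3↦5, 4↦0, 5↦6, 6↦4]  zeros at y ∈ {4}
  x = 3: [0↦0, 1↦5, 2↦1, 3↦4, 4↦2, 5↦4, 6↦5]  zeros at y ∈ {0}
  x = 4: [0↦4, 1↦0, 2↦1, 3↦2, 4↦5, 5↦5, 6↦4]  zeros at y ∈ {1}
  x = 5: [0↦2, 1↦5, 2↦6, 3↦0, 4↦3, 5↦3, 6↦2]  zeros at y ∈ {3}
  x = 6: [0↦2, 1↦0, 2↦3, 3↦6, 4↦4, 5↦6, 6↦0]  zeros at y ∈ {1, 6}
Collecting zeros: affine points = {(0, 1), (0, 2), (0, 3), (1, 6), (2, 4), (3, 0), (4, 1), (5, 3), (6, 1), (6, 6)}.
Total count |C(F_7)_aff| = 10.


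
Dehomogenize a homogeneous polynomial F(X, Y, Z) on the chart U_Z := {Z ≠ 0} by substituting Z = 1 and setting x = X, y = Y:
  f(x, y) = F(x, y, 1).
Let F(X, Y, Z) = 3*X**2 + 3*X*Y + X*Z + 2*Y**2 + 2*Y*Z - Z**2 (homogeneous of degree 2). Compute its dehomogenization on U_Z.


f(x, y) = 3*x**2 + 3*x*y + x + 2*y**2 + 2*y - 1

On U_Z we set Z = 1. Each monomial c·X^i·Y^j·Z^k in F becomes c·x^i·y^j·1^k = c·x^i·y^j.
Substituting Z = 1: F(X, Y, 1) = 3*x**2 + 3*x*y + x + 2*y**2 + 2*y - 1.
Note: deg(f) ≤ deg(F) = 2; strict inequality happens when F is divisible by Z (lost terms).


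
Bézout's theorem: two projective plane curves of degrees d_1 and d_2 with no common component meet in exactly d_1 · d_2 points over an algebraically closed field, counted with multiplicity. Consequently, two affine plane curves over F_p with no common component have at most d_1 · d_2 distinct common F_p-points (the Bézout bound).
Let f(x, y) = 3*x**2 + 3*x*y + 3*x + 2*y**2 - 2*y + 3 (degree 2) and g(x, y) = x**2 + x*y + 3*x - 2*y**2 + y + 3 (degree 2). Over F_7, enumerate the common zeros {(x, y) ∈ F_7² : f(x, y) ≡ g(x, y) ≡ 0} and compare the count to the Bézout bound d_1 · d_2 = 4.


Common zeros: {(0, 6), (6, 5)}; count = 2; Bézout bound = 4.

deg(f) = 2, deg(g) = 2, so Bézout bound = 4.
Scan x ∈ F_7. For each x, list the y ∈ F_7 with f(x, y) ≡ 0 and those with g(x, y) ≡ 0 (mod 7); the common zeros in that column are the intersection.
  x = 0: f ≡ 0 at y ∈ {2, 6}; g ≡ 0 at y ∈ {5, 6}; common: {6}.
  x = 1: f ≡ 0 at y ∈ ∅; g ≡ 0 at y ∈ {0, 1}; common: ∅.
  x = 2: f ≡ 0 at y ∈ {0, 5}; g ≡ 0 at y ∈ {1, 4}; common: ∅.
  x = 3: f ≡ 0 at y ∈ ∅; g ≡ 0 at y ∈ {0, 2}; common: ∅.
  x = 4: f ≡ 0 at y ∈ {0, 2}; g ≡ 0 at y ∈ {3}; common: ∅.
  x = 5: f ≡ 0 at y ∈ ∅; g ≡ 0 at y ∈ {4, 6}; common: ∅.
  x = 6: f ≡ 0 at y ∈ {1, 5}; g ≡ 0 at y ∈ {2, 5}; common: {5}.
Collecting: common zeros = {(0, 6), (6, 5)}, so the count is 2.
Comparison with the Bézout bound: 2 ≤ 4 = deg(f)·deg(g), as expected for curves with no common component (the affine F_7-count falls short of the bound because intersections may lie at infinity, over extension fields, or carry multiplicity).


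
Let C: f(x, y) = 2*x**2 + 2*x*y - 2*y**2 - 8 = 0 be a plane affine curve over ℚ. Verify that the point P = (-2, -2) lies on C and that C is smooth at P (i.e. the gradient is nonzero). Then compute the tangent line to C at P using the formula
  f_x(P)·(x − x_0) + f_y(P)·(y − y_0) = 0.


Tangent line at P: -12*x + 4*y - 16 = 0.

Step 1: f(-2, -2) = 0, so P lies on C.
Step 2: partial derivatives
  f_x(x, y) = 4*x + 2*y, f_y(x, y) = 2*x - 4*y.
  f_x(P) = -12, f_y(P) = 4 (gradient nonzero, so P is smooth).
Step 3: tangent line at P: -12·(x − -2) + 4·(y − -2) = 0.
Expanding: -12*x + 4*y - 16 = 0.


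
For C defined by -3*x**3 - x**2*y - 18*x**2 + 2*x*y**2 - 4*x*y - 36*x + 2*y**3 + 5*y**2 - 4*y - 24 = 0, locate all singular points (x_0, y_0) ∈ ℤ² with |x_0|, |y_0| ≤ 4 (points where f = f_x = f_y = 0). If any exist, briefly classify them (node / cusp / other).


Singular points: {(-2, 0)}; classification: cusp.

Compute partial derivatives:
  f_x = -9*x**2 - 2*x*y - 36*x + 2*y**2 - 4*y - 36.
  f_y = -x**2 + 4*x*y - 4*x + 6*y**2 + 10*y - 4.
Scan x_0 ∈ {−4, ..., 4}. For each x_0, f_y(x_0, y) is a polynomial in y; find its integer roots y ∈ {−4, ..., 4}, then test f_x and f at those candidates.
  x = -4: f_y(-4, y) = 6*y**2 - 6*y - 4; no integer root y with |y| ≤ 4.
  x = -3: f_y(-3, y) = 6*y**2 - 2*y - 1; no integer root y with |y| ≤ 4.
  x = -2: f_y(-2, y) = 6*y**2 + 2*y; vanishes at y ∈ {0}. (-2, 0): f_x = 0, f = 0 — SINGULAR.
  x = -1: f_y(-1, y) = 6*y**2 + 6*y - 1; no integer root y with |y| ≤ 4.
  x = 0: f_y(0, y) = 6*y**2 + 10*y - 4; vanishes at y ∈ {-2}. (0, -2): f_x = -20 ≠ 0.
  x = 1: f_y(1, y) = 6*y**2 + 14*y - 9; no integer root y with |y| ≤ 4.
  x = 2: f_y(2, y) = 6*y**2 + 18*y - 16; no integer root y with |y| ≤ 4.
  x = 3: f_y(3, y) = 6*y**2 + 22*y - 25; no integer root y with |y| ≤ 4.
  x = 4: f_y(4, y) = 6*y**2 + 26*y - 36; no integer root y with |y| ≤ 4.
Only singular point on the grid: (-2, 0).
Classify: substitute x = -2 + u, y = 0 + v and expand: f = -3*u**3 - u**2*v + 2*u*v**2 + 2*v**3 + v**2.
No constant or linear terms (consistent with a singular point). Quadratic part: v**2. Cubic part: -3*u**3 - u**2*v + 2*u*v**2 + 2*v**3.
The quadratic part v**2 is a perfect square, so there is a single (double) tangent line v = 0, i.e. y = 0. Restricting the cubic part to that line (v = 0) leaves -3*u**3 ≠ 0, so f is not divisible by v and the branch is v² ≈ 3*u**3 to lowest order — this is a cusp.
Classification: cusp.


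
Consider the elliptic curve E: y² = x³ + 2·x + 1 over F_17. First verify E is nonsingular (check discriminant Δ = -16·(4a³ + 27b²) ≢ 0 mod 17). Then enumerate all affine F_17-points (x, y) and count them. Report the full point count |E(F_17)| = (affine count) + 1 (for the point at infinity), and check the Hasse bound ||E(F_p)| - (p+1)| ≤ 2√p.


Affine points = {(0, 1), (0, 16), (1, 2), (1, 15), (2, 8), (2, 9), (3, 0), (5, 0), (6, 5), (6, 12), (7, 1), (7, 16), (8, 6), (8, 11), (9, 0), (10, 1), (10, 16), (12, 6), (12, 11), (14, 6), (14, 11), (16, 7), (16, 10)}; affine count = 23; |E(F_17)| = 24.

Discriminant check: Δ ∝ 4a³ + 27b² = 4·2³ + 27·1² = 4·8 + 27·1 ≡ 8 (mod 17). Nonzero ⇒ E is nonsingular.
For each x ∈ F_17, compute rhs = x³ + 2·x + 1 mod 17, then count y ∈ F_17 with y² ≡ rhs.
  x = 0: rhs = 1, matching y values: 1, 16 (2 points).
  x = 1: rhs = 4, matching y values: 2, 15 (2 points).
  x = 2: rhs = 13, matching y values: 8, 9 (2 points).
  x = 3: rhs = 0, matching y values: 0 (1 points).
  x = 4: rhs = 5, matching y values: none (0 points).
  x = 5: rhs = 0, matching y values: 0 (1 points).
  x = 6: rhs = 8, matching y values: 5, 12 (2 points).
  x = 7: rhs = 1, matching y values: 1, 16 (2 points).
  x = 8: rhs = 2, matching y values: 6, 11 (2 points).
  x = 9: rhs = 0, matching y values: 0 (1 points).
  x = 10: rhs = 1, matching y values: 1, 16 (2 points).
  x = 11: rhs = 11, matching y values: none (0 points).
  x = 12: rhs = 2, matching y values: 6, 11 (2 points).
  x = 13: rhs = 14, matching y values: none (0 points).
  x = 14: rhs = 2, matching y values: 6, 11 (2 points).
  x = 15: rhs = 6, matching y values: none (0 points).
  x = 16: rhs = 15, matching y values: 7, 10 (2 points).
Total affine count: 23.
Full point count |E(F_17)| = 23 + 1 = 24.
Hasse bound: |24 − (17+1)| = |6| = 6 ≤ 2√17 ≈ 8.2462 ✓.


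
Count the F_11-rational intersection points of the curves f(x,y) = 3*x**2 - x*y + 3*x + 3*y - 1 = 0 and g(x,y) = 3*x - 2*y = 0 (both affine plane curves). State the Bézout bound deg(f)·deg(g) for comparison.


Common zeros: ∅; count = 0; Bézout bound = 2.

deg(f) = 2, deg(g) = 1, so Bézout bound = 2.
Scan x ∈ F_11. For each x, list the y ∈ F_11 with f(x, y) ≡ 0 and those with g(x, y) ≡ 0 (mod 11); the common zeros in that column are the intersection.
  x = 0: f ≡ 0 at y ∈ {4}; g ≡ 0 at y ∈ {0}; common: ∅.
  x = 1: f ≡ 0 at y ∈ {3}; g ≡ 0 at y ∈ {7}; common: ∅.
  x = 2: f ≡ 0 at y ∈ {5}; g ≡ 0 at y ∈ {3}; common: ∅.
  x = 3: f ≡ 0 at y ∈ ∅; g ≡ 0 at y ∈ {10}; common: ∅.
  x = 4: f ≡ 0 at y ∈ {4}; g ≡ 0 at y ∈ {6}; common: ∅.
  x = 5: f ≡ 0 at y ∈ {6}; g ≡ 0 at y ∈ {2}; common: ∅.
  x = 6: f ≡ 0 at y ∈ {5}; g ≡ 0 at y ∈ {9}; common: ∅.
  x = 7: f ≡ 0 at y ∈ {6}; g ≡ 0 at y ∈ {5}; common: ∅.
  x = 8: f ≡ 0 at y ∈ {10}; g ≡ 0 at y ∈ {1}; common: ∅.
  x = 9: f ≡ 0 at y ∈ {10}; g ≡ 0 at y ∈ {8}; common: ∅.
  x = 10: f ≡ 0 at y ∈ {3}; g ≡ 0 at y ∈ {4}; common: ∅.
Collecting: common zeros = ∅, so the count is 0.
Comparison with the Bézout bound: 0 ≤ 2 = deg(f)·deg(g), as expected for curves with no common component (the affine F_11-count falls short of the bound because intersections may lie at infinity, over extension fields, or carry multiplicity).


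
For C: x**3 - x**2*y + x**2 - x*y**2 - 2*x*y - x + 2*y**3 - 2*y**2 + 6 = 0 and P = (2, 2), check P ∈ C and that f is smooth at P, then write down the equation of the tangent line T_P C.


Tangent line at P: 2 - x = 0.

Step 1: f(2, 2) = 0, so P lies on C.
Step 2: partial derivatives
  f_x(x, y) = 3*x**2 - 2*x*y + 2*x - y**2 - 2*y - 1, f_y(x, y) = -x**2 - 2*x*y - 2*x + 6*y**2 - 4*y.
  f_x(P) = -1, f_y(P) = 0 (gradient nonzero, so P is smooth).
Step 3: tangent line at P: -1·(x − 2) + 0·(y − 2) = 0.
Expanding: 2 - x = 0.


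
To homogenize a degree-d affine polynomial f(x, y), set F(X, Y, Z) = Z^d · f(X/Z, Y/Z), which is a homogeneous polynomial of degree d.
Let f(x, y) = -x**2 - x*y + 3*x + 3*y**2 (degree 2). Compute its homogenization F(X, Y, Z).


F(X, Y, Z) = -X**2 - X*Y + 3*X*Z + 3*Y**2

deg(f) = 2.
Substitute x = X/Z, y = Y/Z into f, then multiply by Z^2.
  monomial -1·x^2·y^0 ↦ -1·X^2·Y^0·Z^0.
  monomial -1·x^1·y^1 ↦ -1·X^1·Y^1·Z^0.
  monomial 3·x^1·y^0 ↦ 3·X^1·Y^0·Z^1.
  monomial 3·x^0·y^2 ↦ 3·X^0·Y^2·Z^0.
Collecting: F(X, Y, Z) = -X**2 - X*Y + 3*X*Z + 3*Y**2.


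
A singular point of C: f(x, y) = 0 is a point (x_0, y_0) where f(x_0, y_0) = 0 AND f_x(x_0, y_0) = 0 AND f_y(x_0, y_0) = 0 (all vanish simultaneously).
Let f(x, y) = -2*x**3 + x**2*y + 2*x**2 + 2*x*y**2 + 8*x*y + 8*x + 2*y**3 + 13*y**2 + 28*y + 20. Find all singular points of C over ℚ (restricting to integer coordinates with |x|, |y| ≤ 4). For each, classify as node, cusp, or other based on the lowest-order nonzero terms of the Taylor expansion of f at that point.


Singular points: {(0, -2)}; classification: cusp.

Compute partial derivatives:
  f_x = -6*x**2 + 2*x*y + 4*x + 2*y**2 + 8*y + 8.
  f_y = x**2 + 4*x*y + 8*x + 6*y**2 + 26*y + 28.
Scan x_0 ∈ {−4, ..., 4}. For each x_0, f_y(x_0, y) is a polynomial in y; find its integer roots y ∈ {−4, ..., 4}, then test f_x and f at those candidates.
  x = -4: f_y(-4, y) = 6*y**2 + 10*y + 12; no integer root y with |y| ≤ 4.
  x = -3: f_y(-3, y) = 6*y**2 + 14*y + 13; no integer root y with |y| ≤ 4.
  x = -2: f_y(-2, y) = 6*y**2 + 18*y + 16; no integer root y with |y| ≤ 4.
  x = -1: f_y(-1, y) = 6*y**2 + 22*y + 21; no integer root y with |y| ≤ 4.
  x = 0: f_y(0, y) = 6*y**2 + 26*y + 28; vanishes at y ∈ {-2}. (0, -2): f_x = 0, f = 0 — SINGULAR.
  x = 1: f_y(1, y) = 6*y**2 + 30*y + 37; no integer root y with |y| ≤ 4.
  x = 2: f_y(2, y) = 6*y**2 + 34*y + 48; vanishes at y ∈ {-3}. (2, -3): f_x = -26 ≠ 0.
  x = 3: f_y(3, y) = 6*y**2 + 38*y + 61; no integer root y with |y| ≤ 4.
  x = 4: f_y(4, y) = 6*y**2 + 42*y + 76; no integer root y with |y| ≤ 4.
Only singular point on the grid: (0, -2).
Classify: substitute x = 0 + u, y = -2 + v and expand: f = -2*u**3 + u**2*v + 2*u*v**2 + 2*v**3 + v**2.
No constant or linear terms (consistent with a singular point). Quadratic part: v**2. Cubic part: -2*u**3 + u**2*v + 2*u*v**2 + 2*v**3.
The quadratic part v**2 is a perfect square, so there is a single (double) tangent line v = 0, i.e. y = -2. Restricting the cubic part to that line (v = 0) leaves -2*u**3 ≠ 0, so f is not divisible by v and the branch is v² ≈ 2*u**3 to lowest order — this is a cusp.
Classification: cusp.


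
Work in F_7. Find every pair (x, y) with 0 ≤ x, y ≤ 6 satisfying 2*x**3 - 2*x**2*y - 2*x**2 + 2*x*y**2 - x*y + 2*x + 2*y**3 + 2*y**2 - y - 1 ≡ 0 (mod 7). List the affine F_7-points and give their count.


Affine F_7-points: {(0, 2), (0, 5), (0, 6), (1, 6), (5, 2), (5, 3), (6, 0), (6, 1), (6, 6)}; count = 9.

For each of the 49 pairs (x, y) ∈ F_7², evaluate f(x, y) mod 7. Record the zeros.
  x = 0: [0↦6, 1↦2, 2↦0, 3↦5, 4↦1, 5↦0, 6↦0]  zeros at y ∈ {2, 5, 6}
  x = 1: [0↦1, 1↦3, 2↦4, 3↦2, 4↦2, 5↦2, 6↦0]  zeros at y ∈ {6}
  x = 2: [0↦4, 1↦1, 2↦1, 3↦2, 4↦2, 5↦6, 6↦5]  zeros at y ∈ ∅
  x = 3: [0↦6, 1↦1, 2↦3, 3↦3, 4↦6, 5↦3, 6↦6]  zeros at y ∈ ∅
  x = 4: [0↦5, 1↦1, 2↦1, 3↦3, 4↦5, 5↦5, 6↦1]  zeros at y ∈ ∅
  x = 5: [0↦6, 1↦6, 2↦0, 3↦0, 4↦4, 5↦3, 6↦2]  zeros at y ∈ {2, 3}
  x = 6: [0↦0, 1↦0, 2↦5, 3↦6, 4↦1, 5↦2, 6↦0]  zeros at y ∈ {0, 1, 6}
Collecting zeros: affine points = {(0, 2), (0, 5), (0, 6), (1, 6), (5, 2), (5, 3), (6, 0), (6, 1), (6, 6)}.
Total count |C(F_7)_aff| = 9.


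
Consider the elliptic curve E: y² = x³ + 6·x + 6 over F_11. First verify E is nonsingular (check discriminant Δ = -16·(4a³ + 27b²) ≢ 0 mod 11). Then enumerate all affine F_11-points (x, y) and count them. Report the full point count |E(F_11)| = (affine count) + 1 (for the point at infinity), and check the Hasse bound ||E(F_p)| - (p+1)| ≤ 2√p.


Affine points = {(2, 2), (2, 9), (6, 4), (6, 7), (8, 4), (8, 7)}; affine count = 6; |E(F_11)| = 7.

Discriminant check: Δ ∝ 4a³ + 27b² = 4·6³ + 27·6² = 4·216 + 27·36 ≡ 10 (mod 11). Nonzero ⇒ E is nonsingular.
For each x ∈ F_11, compute rhs = x³ + 6·x + 6 mod 11, then count y ∈ F_11 with y² ≡ rhs.
  x = 0: rhs = 6, matching y values: none (0 points).
  x = 1: rhs = 2, matching y values: none (0 points).
  x = 2: rhs = 4, matching y values: 2, 9 (2 points).
  x = 3: rhs = 7, matching y values: none (0 points).
  x = 4: rhs = 6, matching y values: none (0 points).
  x = 5: rhs = 7, matching y values: none (0 points).
  x = 6: rhs = 5, matching y values: 4, 7 (2 points).
  x = 7: rhs = 6, matching y values: none (0 points).
  x = 8: rhs = 5, matching y values: 4, 7 (2 points).
  x = 9: rhs = 8, matching y values: none (0 points).
  x = 10: rhs = 10, matching y values: none (0 points).
Total affine count: 6.
Full point count |E(F_11)| = 6 + 1 = 7.
Hasse bound: |7 − (11+1)| = |-5| = 5 ≤ 2√11 ≈ 6.6332 ✓.


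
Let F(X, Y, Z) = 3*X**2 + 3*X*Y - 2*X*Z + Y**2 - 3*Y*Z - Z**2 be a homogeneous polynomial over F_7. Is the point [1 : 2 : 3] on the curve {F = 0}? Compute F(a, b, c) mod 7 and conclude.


F(1,2,3) ≡ 1 (mod 7); P is NOT on the curve.

Evaluate F(1, 2, 3) term-by-term (mod 7).
  3*X**2 ↦ 3·1·1·1 = 3
  3*X*Y ↦ 3·1·2·1 = 6
  -2*X*Z ↦ -2·1·1·3 = -6
  Y**2 ↦ 1·1·4·1 = 4
  -3*Y*Z ↦ -3·1·2·3 = -18
  -Z**2 ↦ -1·1·1·9 = -9
Sum: F(1, 2, 3) = (3) + (6) + (-6) + (4) + (-18) + (-9) = -20.
Reducing mod 7: -20 ≡ 1 (mod 7).
Since F(a, b, c) ≡ 1 ≠ 0 (mod 7), P does NOT lie on the curve.


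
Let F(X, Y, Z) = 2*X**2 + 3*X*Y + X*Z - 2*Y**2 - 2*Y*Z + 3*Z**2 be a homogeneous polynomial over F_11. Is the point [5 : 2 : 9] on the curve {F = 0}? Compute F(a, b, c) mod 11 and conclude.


F(5,2,9) ≡ 5 (mod 11); P is NOT on the curve.

Evaluate F(5, 2, 9) term-by-term (mod 11).
  2*X**2 ↦ 2·25·1·1 = 50
  3*X*Y ↦ 3·5·2·1 = 30
  X*Z ↦ 1·5·1·9 = 45
  -2*Y**2 ↦ -2·1·4·1 = -8
  -2*Y*Z ↦ -2·1·2·9 = -36
  3*Z**2 ↦ 3·1·1·81 = 243
Sum: F(5, 2, 9) = (50) + (30) + (45) + (-8) + (-36) + (243) = 324.
Reducing mod 11: 324 ≡ 5 (mod 11).
Since F(a, b, c) ≡ 5 ≠ 0 (mod 11), P does NOT lie on the curve.


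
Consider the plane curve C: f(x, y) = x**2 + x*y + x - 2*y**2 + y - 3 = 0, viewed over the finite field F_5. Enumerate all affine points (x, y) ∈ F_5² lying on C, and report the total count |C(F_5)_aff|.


Affine F_5-points: {(1, 2), (1, 4), (4, 1), (4, 4)}; count = 4.

For each of the 25 pairs (x, y) ∈ F_5², evaluate f(x, y) mod 5. Record the zeros.
  x = 0: [0↦2, 1↦1, 2↦1, 3↦2, 4↦4]  zeros at y ∈ ∅
  x = 1: [0↦4, 1↦4, 2↦0, 3↦2, 4↦0]  zeros at y ∈ {2, 4}
  x = 2: [0↦3, 1↦4, 2↦1, 3↦4, 4↦3]  zeros at y ∈ ∅
  x = 3: [0↦4, 1↦1, 2↦4, 3↦3, 4↦3]  zeros at y ∈ ∅
  x = 4: [0↦2, 1↦0, 2↦4, 3↦4, 4↦0]  zeros at y ∈ {1, 4}
Collecting zeros: affine points = {(1, 2), (1, 4), (4, 1), (4, 4)}.
Total count |C(F_5)_aff| = 4.


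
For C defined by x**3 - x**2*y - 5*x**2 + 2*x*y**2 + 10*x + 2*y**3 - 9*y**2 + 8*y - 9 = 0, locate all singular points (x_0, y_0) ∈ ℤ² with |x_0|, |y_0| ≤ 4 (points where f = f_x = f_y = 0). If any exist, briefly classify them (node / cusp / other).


Singular points: {(2, 1)}; classification: cusp.

Compute partial derivatives:
  f_x = 3*x**2 - 2*x*y - 10*x + 2*y**2 + 10.
  f_y = -x**2 + 4*x*y + 6*y**2 - 18*y + 8.
Scan x_0 ∈ {−4, ..., 4}. For each x_0, f_y(x_0, y) is a polynomial in y; find its integer roots y ∈ {−4, ..., 4}, then test f_x and f at those candidates.
  x = -4: f_y(-4, y) = 6*y**2 - 34*y - 8; no integer root y with |y| ≤ 4.
  x = -3: f_y(-3, y) = 6*y**2 - 30*y - 1; no integer root y with |y| ≤ 4.
  x = -2: f_y(-2, y) = 6*y**2 - 26*y + 4; no integer root y with |y| ≤ 4.
  x = -1: f_y(-1, y) = 6*y**2 - 22*y + 7; no integer root y with |y| ≤ 4.
  x = 0: f_y(0, y) = 6*y**2 - 18*y + 8; no integer root y with |y| ≤ 4.
  x = 1: f_y(1, y) = 6*y**2 - 14*y + 7; no integer root y with |y| ≤ 4.
  x = 2: f_y(2, y) = 6*y**2 - 10*y + 4; vanishes at y ∈ {1}. (2, 1): f_x = 0, f = 0 — SINGULAR.
  x = 3: f_y(3, y) = 6*y**2 - 6*y - 1; no integer root y with |y| ≤ 4.
  x = 4: f_y(4, y) = 6*y**2 - 2*y - 8; vanishes at y ∈ {-1}. (4, -1): f_x = 28 ≠ 0.
Only singular point on the grid: (2, 1).
Classify: substitute x = 2 + u, y = 1 + v and expand: f = u**3 - u**2*v + 2*u*v**2 + 2*v**3 + v**2.
No constant or linear terms (consistent with a singular point). Quadratic part: v**2. Cubic part: u**3 - u**2*v + 2*u*v**2 + 2*v**3.
The quadratic part v**2 is a perfect square, so there is a single (double) tangent line v = 0, i.e. y = 1. Restricting the cubic part to that line (v = 0) leaves u**3 ≠ 0, so f is not divisible by v and the branch is v² ≈ -u**3 to lowest order — this is a cusp.
Classification: cusp.


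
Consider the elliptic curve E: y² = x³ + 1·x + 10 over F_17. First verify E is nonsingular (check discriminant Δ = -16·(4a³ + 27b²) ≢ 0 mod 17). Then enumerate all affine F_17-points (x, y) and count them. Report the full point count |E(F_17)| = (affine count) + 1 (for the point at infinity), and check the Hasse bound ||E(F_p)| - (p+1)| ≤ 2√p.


Affine points = {(5, 2), (5, 15), (9, 0), (10, 0), (11, 3), (11, 14), (12, 4), (12, 13), (15, 0), (16, 5), (16, 12)}; affine count = 11; |E(F_17)| = 12.

Discriminant check: Δ ∝ 4a³ + 27b² = 4·1³ + 27·10² = 4·1 + 27·100 ≡ 1 (mod 17). Nonzero ⇒ E is nonsingular.
For each x ∈ F_17, compute rhs = x³ + 1·x + 10 mod 17, then count y ∈ F_17 with y² ≡ rhs.
  x = 0: rhs = 10, matching y values: none (0 points).
  x = 1: rhs = 12, matching y values: none (0 points).
  x = 2: rhs = 3, matching y values: none (0 points).
  x = 3: rhs = 6, matching y values: none (0 points).
  x = 4: rhs = 10, matching y values: none (0 points).
  x = 5: rhs = 4, matching y values: 2, 15 (2 points).
  x = 6: rhs = 11, matching y values: none (0 points).
  x = 7: rhs = 3, matching y values: none (0 points).
  x = 8: rhs = 3, matching y values: none (0 points).
  x = 9: rhs = 0, matching y values: 0 (1 points).
  x = 10: rhs = 0, matching y values: 0 (1 points).
  x = 11: rhs = 9, matching y values: 3, 14 (2 points).
  x = 12: rhs = 16, matching y values: 4, 13 (2 points).
  x = 13: rhs = 10, matching y values: none (0 points).
  x = 14: rhs = 14, matching y values: none (0 points).
  x = 15: rhs = 0, matching y values: 0 (1 points).
  x = 16: rhs = 8, matching y values: 5, 12 (2 points).
Total affine count: 11.
Full point count |E(F_17)| = 11 + 1 = 12.
Hasse bound: |12 − (17+1)| = |-6| = 6 ≤ 2√17 ≈ 8.2462 ✓.


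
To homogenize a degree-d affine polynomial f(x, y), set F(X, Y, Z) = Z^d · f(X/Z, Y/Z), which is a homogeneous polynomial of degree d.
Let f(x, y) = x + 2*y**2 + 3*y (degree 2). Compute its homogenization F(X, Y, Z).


F(X, Y, Z) = X*Z + 2*Y**2 + 3*Y*Z

deg(f) = 2.
Substitute x = X/Z, y = Y/Z into f, then multiply by Z^2.
  monomial 1·x^1·y^0 ↦ 1·X^1·Y^0·Z^1.
  monomial 2·x^0·y^2 ↦ 2·X^0·Y^2·Z^0.
  monomial 3·x^0·y^1 ↦ 3·X^0·Y^1·Z^1.
Collecting: F(X, Y, Z) = X*Z + 2*Y**2 + 3*Y*Z.


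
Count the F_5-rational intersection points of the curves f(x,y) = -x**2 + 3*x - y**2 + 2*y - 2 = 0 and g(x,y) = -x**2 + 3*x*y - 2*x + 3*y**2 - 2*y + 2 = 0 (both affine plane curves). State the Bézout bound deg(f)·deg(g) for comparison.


Common zeros: {(3, 3)}; count = 1; Bézout bound = 4.

deg(f) = 2, deg(g) = 2, so Bézout bound = 4.
Scan x ∈ F_5. For each x, list the y ∈ F_5 with f(x, y) ≡ 0 and those with g(x, y) ≡ 0 (mod 5); the common zeros in that column are the intersection.
  x = 0: f ≡ 0 at y ∈ {3, 4}; g ≡ 0 at y ∈ {2}; common: ∅.
  x = 1: f ≡ 0 at y ∈ {0, 2}; g ≡ 0 at y ∈ ∅; common: ∅.
  x = 2: f ≡ 0 at y ∈ {0, 2}; g ≡ 0 at y ∈ ∅; common: ∅.
  x = 3: f ≡ 0 at y ∈ {3, 4}; g ≡ 0 at y ∈ {3}; common: {3}.
  x = 4: f ≡ 0 at y ∈ {1}; g ≡ 0 at y ∈ {2, 3}; common: ∅.
Collecting: common zeros = {(3, 3)}, so the count is 1.
Comparison with the Bézout bound: 1 ≤ 4 = deg(f)·deg(g), as expected for curves with no common component (the affine F_5-count falls short of the bound because intersections may lie at infinity, over extension fields, or carry multiplicity).


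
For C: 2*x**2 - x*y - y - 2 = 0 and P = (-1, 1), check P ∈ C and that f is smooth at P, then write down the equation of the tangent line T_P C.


Tangent line at P: -5*x - 5 = 0.

Step 1: f(-1, 1) = 0, so P lies on C.
Step 2: partial derivatives
  f_x(x, y) = 4*x - y, f_y(x, y) = -x - 1.
  f_x(P) = -5, f_y(P) = 0 (gradient nonzero, so P is smooth).
Step 3: tangent line at P: -5·(x − -1) + 0·(y − 1) = 0.
Expanding: -5*x - 5 = 0.


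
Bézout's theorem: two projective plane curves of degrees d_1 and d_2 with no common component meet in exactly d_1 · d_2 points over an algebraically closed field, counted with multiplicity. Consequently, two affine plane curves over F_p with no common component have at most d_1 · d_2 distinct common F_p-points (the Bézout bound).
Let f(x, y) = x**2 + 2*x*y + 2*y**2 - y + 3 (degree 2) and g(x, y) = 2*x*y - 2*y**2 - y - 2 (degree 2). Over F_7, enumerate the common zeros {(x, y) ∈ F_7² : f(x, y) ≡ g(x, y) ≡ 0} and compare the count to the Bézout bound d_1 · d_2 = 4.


Common zeros: ∅; count = 0; Bézout bound = 4.

deg(f) = 2, deg(g) = 2, so Bézout bound = 4.
Scan x ∈ F_7. For each x, list the y ∈ F_7 with f(x, y) ≡ 0 and those with g(x, y) ≡ 0 (mod 7); the common zeros in that column are the intersection.
  x = 0: f ≡ 0 at y ∈ ∅; g ≡ 0 at y ∈ ∅; common: ∅.
  x = 1: f ≡ 0 at y ∈ {1, 2}; g ≡ 0 at y ∈ ∅; common: ∅.
  x = 2: f ≡ 0 at y ∈ {0, 2}; g ≡ 0 at y ∈ {6}; common: ∅.
  x = 3: f ≡ 0 at y ∈ ∅; g ≡ 0 at y ∈ {2, 4}; common: ∅.
  x = 4: f ≡ 0 at y ∈ {1, 6}; g ≡ 0 at y ∈ ∅; common: ∅.
  x = 5: f ≡ 0 at y ∈ {0, 6}; g ≡ 0 at y ∈ {3, 5}; common: ∅.
  x = 6: f ≡ 0 at y ∈ ∅; g ≡ 0 at y ∈ {1}; common: ∅.
Collecting: common zeros = ∅, so the count is 0.
Comparison with the Bézout bound: 0 ≤ 4 = deg(f)·deg(g), as expected for curves with no common component (the affine F_7-count falls short of the bound because intersections may lie at infinity, over extension fields, or carry multiplicity).


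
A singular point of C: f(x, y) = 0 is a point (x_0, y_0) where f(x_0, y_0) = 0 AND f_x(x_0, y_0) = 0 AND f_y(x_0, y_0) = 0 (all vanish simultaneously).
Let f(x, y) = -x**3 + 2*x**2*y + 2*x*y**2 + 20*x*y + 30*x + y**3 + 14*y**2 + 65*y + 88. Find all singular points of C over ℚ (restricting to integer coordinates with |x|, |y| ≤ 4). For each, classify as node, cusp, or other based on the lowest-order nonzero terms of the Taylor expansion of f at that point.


Singular points: {(-2, -3)}; classification: cusp.

Compute partial derivatives:
  f_x = -3*x**2 + 4*x*y + 2*y**2 + 20*y + 30.
  f_y = 2*x**2 + 4*x*y + 20*x + 3*y**2 + 28*y + 65.
Scan x_0 ∈ {−4, ..., 4}. For each x_0, f_y(x_0, y) is a polynomial in y; find its integer roots y ∈ {−4, ..., 4}, then test f_x and f at those candidates.
  x = -4: f_y(-4, y) = 3*y**2 + 12*y + 17; no integer root y with |y| ≤ 4.
  x = -3: f_y(-3, y) = 3*y**2 + 16*y + 23; no integer root y with |y| ≤ 4.
  x = -2: f_y(-2, y) = 3*y**2 + 20*y + 33; vanishes at y ∈ {-3}. (-2, -3): f_x = 0, f = 0 — SINGULAR.
  x = -1: f_y(-1, y) = 3*y**2 + 24*y + 47; no integer root y with |y| ≤ 4.
  x = 0: f_y(0, y) = 3*y**2 + 28*y + 65; no integer root y with |y| ≤ 4.
  x = 1: f_y(1, y) = 3*y**2 + 32*y + 87; no integer root y with |y| ≤ 4.
  x = 2: f_y(2, y) = 3*y**2 + 36*y + 113; no integer root y with |y| ≤ 4.
  x = 3: f_y(3, y) = 3*y**2 + 40*y + 143; no integer root y with |y| ≤ 4.
  x = 4: f_y(4, y) = 3*y**2 + 44*y + 177; no integer root y with |y| ≤ 4.
Only singular point on the grid: (-2, -3).
Classify: substitute x = -2 + u, y = -3 + v and expand: f = -u**3 + 2*u**2*v + 2*u*v**2 + v**3 + v**2.
No constant or linear terms (consistent with a singular point). Quadratic part: v**2. Cubic part: -u**3 + 2*u**2*v + 2*u*v**2 + v**3.
The quadratic part v**2 is a perfect square, so there is a single (double) tangent line v = 0, i.e. y = -3. Restricting the cubic part to that line (v = 0) leaves -u**3 ≠ 0, so f is not divisible by v and the branch is v² ≈ u**3 to lowest order — this is a cusp.
Classification: cusp.


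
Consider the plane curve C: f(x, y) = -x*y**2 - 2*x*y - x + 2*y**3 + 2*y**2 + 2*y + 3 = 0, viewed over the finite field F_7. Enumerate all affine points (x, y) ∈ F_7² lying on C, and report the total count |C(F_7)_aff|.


Affine F_7-points: {(2, 3), (3, 0), (4, 1), (5, 2), (5, 5), (6, 4)}; count = 6.

For each of the 49 pairs (x, y) ∈ F_7², evaluate f(x, y) mod 7. Record the zeros.
  x = 0: [0↦3, 1↦2, 2↦3, 3↦4, 4↦3, 5↦5, 6↦1]  zeros at y ∈ ∅
  x = 1: [0↦2, 1↦5, 2↦1, 3↦2, 4↦6, 5↦4, 6↦1]  zeros at y ∈ ∅
  x = 2: [0↦1, 1↦1, 2↦6, 3↦0, 4↦2, 5↦3, 6↦1]  zeros at y ∈ {3}
  x = 3: [0↦0, 1↦4, 2↦4, 3↦5, 4↦5, 5↦2, 6↦1]  zeros at y ∈ {0}
  x = 4: [0↦6, 1↦0, 2↦2, 3↦3, 4↦1, 5↦1, 6↦1]  zeros at y ∈ {1}
  x = 5: [0↦5, 1↦3, 2↦0, 3↦1, 4↦4, 5↦0, 6↦1]  zeros at y ∈ {2, 5}
  x = 6: [0↦4, 1↦6, 2↦5, 3↦6, 4↦0, 5↦6, 6↦1]  zeros at y ∈ {4}
Collecting zeros: affine points = {(2, 3), (3, 0), (4, 1), (5, 2), (5, 5), (6, 4)}.
Total count |C(F_7)_aff| = 6.


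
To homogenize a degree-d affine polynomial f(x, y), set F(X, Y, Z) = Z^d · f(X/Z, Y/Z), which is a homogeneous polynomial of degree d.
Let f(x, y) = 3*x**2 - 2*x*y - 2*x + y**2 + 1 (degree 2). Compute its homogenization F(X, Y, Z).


F(X, Y, Z) = 3*X**2 - 2*X*Y - 2*X*Z + Y**2 + Z**2

deg(f) = 2.
Substitute x = X/Z, y = Y/Z into f, then multiply by Z^2.
  monomial 3·x^2·y^0 ↦ 3·X^2·Y^0·Z^0.
  monomial -2·x^1·y^1 ↦ -2·X^1·Y^1·Z^0.
  monomial -2·x^1·y^0 ↦ -2·X^1·Y^0·Z^1.
  monomial 1·x^0·y^2 ↦ 1·X^0·Y^2·Z^0.
  monomial 1·x^0·y^0 ↦ 1·X^0·Y^0·Z^2.
Collecting: F(X, Y, Z) = 3*X**2 - 2*X*Y - 2*X*Z + Y**2 + Z**2.


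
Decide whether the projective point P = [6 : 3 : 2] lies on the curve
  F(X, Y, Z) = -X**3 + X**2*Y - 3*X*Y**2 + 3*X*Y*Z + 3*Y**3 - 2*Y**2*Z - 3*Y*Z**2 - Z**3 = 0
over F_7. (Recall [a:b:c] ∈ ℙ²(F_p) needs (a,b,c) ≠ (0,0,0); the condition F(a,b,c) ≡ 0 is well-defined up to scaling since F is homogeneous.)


F(6,3,2) ≡ 0 (mod 7); P is on the curve.

Evaluate F(6, 3, 2) term-by-term (mod 7).
  -X**3 ↦ -1·216·1·1 = -216
  X**2*Y ↦ 1·36·3·1 = 108
  -3*X*Y**2 ↦ -3·6·9·1 = -162
  3*X*Y*Z ↦ 3·6·3·2 = 108
  3*Y**3 ↦ 3·1·27·1 = 81
  -2*Y**2*Z ↦ -2·1·9·2 = -36
  -3*Y*Z**2 ↦ -3·1·3·4 = -36
  -Z**3 ↦ -1·1·1·8 = -8
Sum: F(6, 3, 2) = (-216) + (108) + (-162) + (108) + (81) + (-36) + (-36) + (-8) = -161.
Reducing mod 7: -161 ≡ 0 (mod 7).
Since F(a, b, c) ≡ 0 (mod 7), P lies on the curve.


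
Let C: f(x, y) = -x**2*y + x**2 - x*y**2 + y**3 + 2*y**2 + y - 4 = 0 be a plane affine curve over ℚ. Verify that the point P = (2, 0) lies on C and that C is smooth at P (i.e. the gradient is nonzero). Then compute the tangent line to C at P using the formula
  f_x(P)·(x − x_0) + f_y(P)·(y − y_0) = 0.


Tangent line at P: 4*x - 3*y - 8 = 0.

Step 1: f(2, 0) = 0, so P lies on C.
Step 2: partial derivatives
  f_x(x, y) = -2*x*y + 2*x - y**2, f_y(x, y) = -x**2 - 2*x*y + 3*y**2 + 4*y + 1.
  f_x(P) = 4, f_y(P) = -3 (gradient nonzero, so P is smooth).
Step 3: tangent line at P: 4·(x − 2) + -3·(y − 0) = 0.
Expanding: 4*x - 3*y - 8 = 0.


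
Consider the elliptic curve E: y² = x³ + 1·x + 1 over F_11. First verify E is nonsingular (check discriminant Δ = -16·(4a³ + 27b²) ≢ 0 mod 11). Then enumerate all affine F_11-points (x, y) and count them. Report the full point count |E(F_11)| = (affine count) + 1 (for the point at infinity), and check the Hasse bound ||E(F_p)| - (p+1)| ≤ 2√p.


Affine points = {(0, 1), (0, 10), (1, 5), (1, 6), (2, 0), (3, 3), (3, 8), (4, 5), (4, 6), (6, 5), (6, 6), (8, 2), (8, 9)}; affine count = 13; |E(F_11)| = 14.

Discriminant check: Δ ∝ 4a³ + 27b² = 4·1³ + 27·1² = 4·1 + 27·1 ≡ 9 (mod 11). Nonzero ⇒ E is nonsingular.
For each x ∈ F_11, compute rhs = x³ + 1·x + 1 mod 11, then count y ∈ F_11 with y² ≡ rhs.
  x = 0: rhs = 1, matching y values: 1, 10 (2 points).
  x = 1: rhs = 3, matching y values: 5, 6 (2 points).
  x = 2: rhs = 0, matching y values: 0 (1 points).
  x = 3: rhs = 9, matching y values: 3, 8 (2 points).
  x = 4: rhs = 3, matching y values: 5, 6 (2 points).
  x = 5: rhs = 10, matching y values: none (0 points).
  x = 6: rhs = 3, matching y values: 5, 6 (2 points).
  x = 7: rhs = 10, matching y values: none (0 points).
  x = 8: rhs = 4, matching y values: 2, 9 (2 points).
  x = 9: rhs = 2, matching y values: none (0 points).
  x = 10: rhs = 10, matching y values: none (0 points).
Total affine count: 13.
Full point count |E(F_11)| = 13 + 1 = 14.
Hasse bound: |14 − (11+1)| = |2| = 2 ≤ 2√11 ≈ 6.6332 ✓.


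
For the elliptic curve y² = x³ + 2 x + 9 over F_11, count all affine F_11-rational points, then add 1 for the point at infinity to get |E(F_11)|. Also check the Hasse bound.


Affine points = {(0, 3), (0, 8), (1, 1), (1, 10), (3, 3), (3, 8), (4, 2), (4, 9), (5, 1), (5, 10), (7, 5), (7, 6), (8, 3), (8, 8)}; affine count = 14; |E(F_11)| = 15.

Discriminant check: Δ ∝ 4a³ + 27b² = 4·2³ + 27·9² = 4·8 + 27·81 ≡ 8 (mod 11). Nonzero ⇒ E is nonsingular.
For each x ∈ F_11, compute rhs = x³ + 2·x + 9 mod 11, then count y ∈ F_11 with y² ≡ rhs.
  x = 0: rhs = 9, matching y values: 3, 8 (2 points).
  x = 1: rhs = 1, matching y values: 1, 10 (2 points).
  x = 2: rhs = 10, matching y values: none (0 points).
  x = 3: rhs = 9, matching y values: 3, 8 (2 points).
  x = 4: rhs = 4, matching y values: 2, 9 (2 points).
  x = 5: rhs = 1, matching y values: 1, 10 (2 points).
  x = 6: rhs = 6, matching y values: none (0 points).
  x = 7: rhs = 3, matching y values: 5, 6 (2 points).
  x = 8: rhs = 9, matching y values: 3, 8 (2 points).
  x = 9: rhs = 8, matching y values: none (0 points).
  x = 10: rhs = 6, matching y values: none (0 points).
Total affine count: 14.
Full point count |E(F_11)| = 14 + 1 = 15.
Hasse bound: |15 − (11+1)| = |3| = 3 ≤ 2√11 ≈ 6.6332 ✓.


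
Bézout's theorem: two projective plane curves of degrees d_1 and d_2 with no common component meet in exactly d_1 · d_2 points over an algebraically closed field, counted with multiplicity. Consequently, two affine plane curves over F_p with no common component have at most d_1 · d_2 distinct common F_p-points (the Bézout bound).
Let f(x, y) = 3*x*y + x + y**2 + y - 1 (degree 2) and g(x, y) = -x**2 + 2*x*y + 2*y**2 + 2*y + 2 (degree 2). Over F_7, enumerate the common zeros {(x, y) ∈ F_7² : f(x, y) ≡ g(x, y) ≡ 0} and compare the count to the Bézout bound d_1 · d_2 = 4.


Common zeros: ∅; count = 0; Bézout bound = 4.

deg(f) = 2, deg(g) = 2, so Bézout bound = 4.
Scan x ∈ F_7. For each x, list the y ∈ F_7 with f(x, y) ≡ 0 and those with g(x, y) ≡ 0 (mod 7); the common zeros in that column are the intersection.
  x = 0: f ≡ 0 at y ∈ ∅; g ≡ 0 at y ∈ {2, 4}; common: ∅.
  x = 1: f ≡ 0 at y ∈ {0, 3}; g ≡ 0 at y ∈ {1, 4}; common: ∅.
  x = 2: f ≡ 0 at y ∈ ∅; g ≡ 0 at y ∈ ∅; common: ∅.
  x = 3: f ≡ 0 at y ∈ {5, 6}; g ≡ 0 at y ∈ {0, 3}; common: ∅.
  x = 4: f ≡ 0 at y ∈ ∅; g ≡ 0 at y ∈ {0, 2}; common: ∅.
  x = 5: f ≡ 0 at y ∈ {1, 4}; g ≡ 0 at y ∈ ∅; common: ∅.
  x = 6: f ≡ 0 at y ∈ ∅; g ≡ 0 at y ∈ ∅; common: ∅.
Collecting: common zeros = ∅, so the count is 0.
Comparison with the Bézout bound: 0 ≤ 4 = deg(f)·deg(g), as expected for curves with no common component (the affine F_7-count falls short of the bound because intersections may lie at infinity, over extension fields, or carry multiplicity).


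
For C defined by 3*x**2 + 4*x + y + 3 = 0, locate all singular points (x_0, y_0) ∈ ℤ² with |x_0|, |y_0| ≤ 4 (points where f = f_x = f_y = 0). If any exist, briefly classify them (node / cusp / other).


No singular points in the scanned grid; C is smooth there.

Compute partial derivatives:
  f_x = 6*x + 4.
  f_y = 1.
f_y = 1 is a nonzero constant, so f_y never vanishes: no point (x, y) can satisfy f = f_x = f_y = 0. In particular no (x, y) ∈ {−4, ..., 4}² is singular; the curve is smooth.


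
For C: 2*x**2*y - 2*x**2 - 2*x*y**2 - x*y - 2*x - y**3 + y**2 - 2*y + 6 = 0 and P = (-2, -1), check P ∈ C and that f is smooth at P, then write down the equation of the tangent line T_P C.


Tangent line at P: 13*x - 5*y + 21 = 0.

Step 1: f(-2, -1) = 0, so P lies on C.
Step 2: partial derivatives
  f_x(x, y) = 4*x*y - 4*x - 2*y**2 - y - 2, f_y(x, y) = 2*x**2 - 4*x*y - x - 3*y**2 + 2*y - 2.
  f_x(P) = 13, f_y(P) = -5 (gradient nonzero, so P is smooth).
Step 3: tangent line at P: 13·(x − -2) + -5·(y − -1) = 0.
Expanding: 13*x - 5*y + 21 = 0.


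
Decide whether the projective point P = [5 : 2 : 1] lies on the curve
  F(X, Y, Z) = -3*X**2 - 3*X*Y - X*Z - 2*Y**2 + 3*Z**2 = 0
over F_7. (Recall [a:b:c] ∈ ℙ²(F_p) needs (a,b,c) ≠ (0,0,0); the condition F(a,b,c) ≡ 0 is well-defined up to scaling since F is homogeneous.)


F(5,2,1) ≡ 4 (mod 7); P is NOT on the curve.

Evaluate F(5, 2, 1) term-by-term (mod 7).
  -3*X**2 ↦ -3·25·1·1 = -75
  -3*X*Y ↦ -3·5·2·1 = -30
  -X*Z ↦ -1·5·1·1 = -5
  -2*Y**2 ↦ -2·1·4·1 = -8
  3*Z**2 ↦ 3·1·1·1 = 3
Sum: F(5, 2, 1) = (-75) + (-30) + (-5) + (-8) + (3) = -115.
Reducing mod 7: -115 ≡ 4 (mod 7).
Since F(a, b, c) ≡ 4 ≠ 0 (mod 7), P does NOT lie on the curve.


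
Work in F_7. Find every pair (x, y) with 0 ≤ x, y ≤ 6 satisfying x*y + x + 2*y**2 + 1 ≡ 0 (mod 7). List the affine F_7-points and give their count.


Affine F_7-points: {(2, 1), (2, 5), (4, 2), (4, 3), (6, 0), (6, 4)}; count = 6.

For each of the 49 pairs (x, y) ∈ F_7², evaluate f(x, y) mod 7. Record the zeros.
  x = 0: [0↦1, 1↦3, 2↦2, 3↦5, 4↦5, 5↦2, 6↦3]  zeros at y ∈ ∅
  x = 1: [0↦2, 1↦5, 2↦5, 3↦2, 4↦3, 5↦1, 6↦3]  zeros at y ∈ ∅
  x = 2: [0↦3, 1↦0, 2↦1, 3↦6, 4↦1, 5↦0, 6↦3]  zeros at y ∈ {1, 5}
  x = 3: [0↦4, 1↦2, 2↦4, 3↦3, 4↦6, 5↦6, 6↦3]  zeros at y ∈ ∅
  x = 4: [0↦5, 1↦4, 2↦0, 3↦0, 4↦4, 5↦5, 6↦3]  zeros at y ∈ {2, 3}
  x = 5: [0↦6, 1↦6, 2↦3, 3↦4, 4↦2, 5↦4, 6↦3]  zeros at y ∈ ∅
  x = 6: [0↦0, 1↦1, 2↦6, 3↦1, 4↦0, 5↦3, 6↦3]  zeros at y ∈ {0, 4}
Collecting zeros: affine points = {(2, 1), (2, 5), (4, 2), (4, 3), (6, 0), (6, 4)}.
Total count |C(F_7)_aff| = 6.


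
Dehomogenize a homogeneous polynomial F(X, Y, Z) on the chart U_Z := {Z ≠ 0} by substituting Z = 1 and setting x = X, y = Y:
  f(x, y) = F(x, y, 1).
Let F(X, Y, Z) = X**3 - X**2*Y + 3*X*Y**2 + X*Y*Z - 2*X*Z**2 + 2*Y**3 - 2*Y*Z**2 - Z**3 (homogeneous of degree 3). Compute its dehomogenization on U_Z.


f(x, y) = x**3 - x**2*y + 3*x*y**2 + x*y - 2*x + 2*y**3 - 2*y - 1

On U_Z we set Z = 1. Each monomial c·X^i·Y^j·Z^k in F becomes c·x^i·y^j·1^k = c·x^i·y^j.
Substituting Z = 1: F(X, Y, 1) = x**3 - x**2*y + 3*x*y**2 + x*y - 2*x + 2*y**3 - 2*y - 1.
Note: deg(f) ≤ deg(F) = 3; strict inequality happens when F is divisible by Z (lost terms).


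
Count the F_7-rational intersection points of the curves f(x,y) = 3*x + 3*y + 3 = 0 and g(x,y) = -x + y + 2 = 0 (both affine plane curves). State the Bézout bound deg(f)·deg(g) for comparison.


Common zeros: {(4, 2)}; count = 1; Bézout bound = 1.

deg(f) = 1, deg(g) = 1, so Bézout bound = 1.
Scan x ∈ F_7. For each x, list the y ∈ F_7 with f(x, y) ≡ 0 and those with g(x, y) ≡ 0 (mod 7); the common zeros in that column are the intersection.
  x = 0: f ≡ 0 at y ∈ {6}; g ≡ 0 at y ∈ {5}; common: ∅.
  x = 1: f ≡ 0 at y ∈ {5}; g ≡ 0 at y ∈ {6}; common: ∅.
  x = 2: f ≡ 0 at y ∈ {4}; g ≡ 0 at y ∈ {0}; common: ∅.
  x = 3: f ≡ 0 at y ∈ {3}; g ≡ 0 at y ∈ {1}; common: ∅.
  x = 4: f ≡ 0 at y ∈ {2}; g ≡ 0 at y ∈ {2}; common: {2}.
  x = 5: f ≡ 0 at y ∈ {1}; g ≡ 0 at y ∈ {3}; common: ∅.
  x = 6: f ≡ 0 at y ∈ {0}; g ≡ 0 at y ∈ {4}; common: ∅.
Collecting: common zeros = {(4, 2)}, so the count is 1.
Comparison with the Bézout bound: 1 ≤ 1 = deg(f)·deg(g), as expected for curves with no common component (the bound is attained).
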